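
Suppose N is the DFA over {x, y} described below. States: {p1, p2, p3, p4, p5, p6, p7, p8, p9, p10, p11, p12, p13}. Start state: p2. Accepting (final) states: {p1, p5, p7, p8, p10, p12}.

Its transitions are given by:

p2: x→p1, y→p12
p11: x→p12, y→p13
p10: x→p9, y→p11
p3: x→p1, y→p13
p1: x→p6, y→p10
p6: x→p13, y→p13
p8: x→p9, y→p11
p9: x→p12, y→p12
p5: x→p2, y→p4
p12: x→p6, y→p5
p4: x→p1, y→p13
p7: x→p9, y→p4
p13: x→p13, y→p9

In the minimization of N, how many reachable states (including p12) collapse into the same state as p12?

2

Reachable states from the start: {p1,p2,p4,p5,p6,p9,p10,p11,p12,p13}. Unreachable: {p3,p7,p8} — drop them.
P0 = {p1,p5,p10,p12} | {p2,p4,p6,p9,p11,p13}.
Split {p1,p5,p10,p12} by δ(·,y) → {p1,p12} and {p5,p10}.
On input x, block {p2,p4,p6,p9,p11,p13} splits into {p2,p4,p9,p11} and {p6,p13}.
Split {p2,p4,p9,p11} by δ(·,y) → {p2,p9} and {p4,p11}.
On input y, block {p6,p13} splits into {p6} and {p13}.
No further refinement is possible. Final partition (6 blocks): {p1,p12} | {p2,p9} | {p5,p10} | {p6} | {p4,p11} | {p13}.
State p12 belongs to the block {p1,p12}, which has 2 states.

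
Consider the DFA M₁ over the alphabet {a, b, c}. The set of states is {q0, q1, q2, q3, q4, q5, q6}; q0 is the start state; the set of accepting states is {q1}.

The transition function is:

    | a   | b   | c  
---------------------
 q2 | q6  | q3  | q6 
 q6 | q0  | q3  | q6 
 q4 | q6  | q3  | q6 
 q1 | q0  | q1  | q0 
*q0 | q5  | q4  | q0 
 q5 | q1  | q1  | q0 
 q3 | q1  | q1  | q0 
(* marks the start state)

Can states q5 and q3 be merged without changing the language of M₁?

Yes

States {q2} cannot be reached from the start state, so discard them.
P0 = {q1} | {q0,q3,q4,q5,q6}.
On input a, block {q0,q3,q4,q5,q6} splits into {q0,q4,q6} and {q3,q5}.
Refine {q0,q4,q6} on symbol a: members go to different blocks, giving {q4,q6} and {q0}.
Split {q4,q6} by δ(·,a) → {q4} and {q6}.
No further refinement is possible. Final partition (5 blocks): {q1} | {q4} | {q3,q5} | {q0} | {q6}.
q5 and q3 lie in the same block of the stable partition, so they are equivalent — no string distinguishes them.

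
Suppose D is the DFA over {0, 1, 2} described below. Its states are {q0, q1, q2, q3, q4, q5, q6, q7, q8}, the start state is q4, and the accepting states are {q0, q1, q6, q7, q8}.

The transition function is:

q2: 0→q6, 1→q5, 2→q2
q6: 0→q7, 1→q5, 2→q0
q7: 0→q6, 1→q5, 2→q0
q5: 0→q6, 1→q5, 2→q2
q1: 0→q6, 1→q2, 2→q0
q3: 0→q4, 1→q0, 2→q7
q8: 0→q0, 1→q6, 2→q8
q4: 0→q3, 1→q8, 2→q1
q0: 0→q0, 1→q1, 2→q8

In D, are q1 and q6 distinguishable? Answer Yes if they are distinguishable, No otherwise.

All states are reachable from the start state.
P0 = {q0,q1,q6,q7,q8} | {q2,q3,q4,q5}.
Split {q0,q1,q6,q7,q8} by δ(·,1) → {q1,q6,q7} and {q0,q8}.
Refine {q2,q3,q4,q5} on symbol 0: members go to different blocks, giving {q2,q5} and {q3,q4}.
Stable partition: {q1,q6,q7} | {q2,q5} | {q0,q8} | {q3,q4} — 4 equivalence classes.
q1 and q6 lie in the same block of the stable partition, so they are equivalent — no string distinguishes them.

No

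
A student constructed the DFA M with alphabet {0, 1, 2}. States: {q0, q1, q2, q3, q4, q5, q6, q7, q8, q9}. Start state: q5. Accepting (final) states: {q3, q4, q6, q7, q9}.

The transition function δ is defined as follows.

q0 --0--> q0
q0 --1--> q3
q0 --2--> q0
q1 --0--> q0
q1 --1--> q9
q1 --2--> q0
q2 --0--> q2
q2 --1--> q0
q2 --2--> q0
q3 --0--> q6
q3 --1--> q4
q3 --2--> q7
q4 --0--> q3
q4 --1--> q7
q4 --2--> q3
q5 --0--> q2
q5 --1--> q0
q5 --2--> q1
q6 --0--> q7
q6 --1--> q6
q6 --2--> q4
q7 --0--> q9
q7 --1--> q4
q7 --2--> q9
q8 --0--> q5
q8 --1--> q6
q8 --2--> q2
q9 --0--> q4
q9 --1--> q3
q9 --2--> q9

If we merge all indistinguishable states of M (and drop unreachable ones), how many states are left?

First remove the unreachable states {q8}; 9 states remain.
Initial partition by acceptance: {q3,q4,q6,q7,q9} | {q0,q1,q2,q5}.
Refine {q0,q1,q2,q5} on symbol 1: members go to different blocks, giving {q0,q1} and {q2,q5}.
The partition is now stable with 3 blocks: {q3,q4,q6,q7,q9} | {q0,q1} | {q2,q5}.

3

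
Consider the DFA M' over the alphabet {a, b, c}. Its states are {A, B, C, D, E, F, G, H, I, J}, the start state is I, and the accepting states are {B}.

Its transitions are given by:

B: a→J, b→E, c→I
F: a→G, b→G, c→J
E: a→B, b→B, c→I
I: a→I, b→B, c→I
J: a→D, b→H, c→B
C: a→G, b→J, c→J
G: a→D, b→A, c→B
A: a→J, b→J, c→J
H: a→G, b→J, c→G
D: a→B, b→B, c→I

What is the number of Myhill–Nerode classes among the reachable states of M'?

5

Reachable states from the start: {A,B,D,E,G,H,I,J}. Unreachable: {C,F} — drop them.
Initial partition by acceptance: {B} | {A,D,E,G,H,I,J}.
Split {A,D,E,G,H,I,J} by δ(·,a) → {A,G,H,I,J} and {D,E}.
Split {A,G,H,I,J} by δ(·,a) → {A,H,I} and {G,J}.
Refine {A,H,I} on symbol a: members go to different blocks, giving {A,H} and {I}.
Stable partition: {B} | {A,H} | {D,E} | {G,J} | {I} — 5 equivalence classes.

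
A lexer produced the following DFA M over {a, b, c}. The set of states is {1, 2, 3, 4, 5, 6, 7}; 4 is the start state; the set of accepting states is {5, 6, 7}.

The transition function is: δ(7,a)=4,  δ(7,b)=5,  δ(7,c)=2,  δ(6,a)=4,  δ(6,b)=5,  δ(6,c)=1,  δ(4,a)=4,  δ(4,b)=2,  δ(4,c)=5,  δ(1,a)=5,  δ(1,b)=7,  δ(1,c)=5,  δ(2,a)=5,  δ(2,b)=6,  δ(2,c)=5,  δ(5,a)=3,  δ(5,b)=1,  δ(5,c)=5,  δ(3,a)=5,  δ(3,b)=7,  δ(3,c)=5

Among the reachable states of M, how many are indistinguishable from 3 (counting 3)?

Initial partition by acceptance: {5,6,7} | {1,2,3,4}.
Split {5,6,7} by δ(·,b) → {6,7} and {5}.
On input a, block {1,2,3,4} splits into {1,2,3} and {4}.
Stable partition: {6,7} | {1,2,3} | {5} | {4} — 4 equivalence classes.
The equivalence class containing 3 is {1,2,3}, of size 3.

3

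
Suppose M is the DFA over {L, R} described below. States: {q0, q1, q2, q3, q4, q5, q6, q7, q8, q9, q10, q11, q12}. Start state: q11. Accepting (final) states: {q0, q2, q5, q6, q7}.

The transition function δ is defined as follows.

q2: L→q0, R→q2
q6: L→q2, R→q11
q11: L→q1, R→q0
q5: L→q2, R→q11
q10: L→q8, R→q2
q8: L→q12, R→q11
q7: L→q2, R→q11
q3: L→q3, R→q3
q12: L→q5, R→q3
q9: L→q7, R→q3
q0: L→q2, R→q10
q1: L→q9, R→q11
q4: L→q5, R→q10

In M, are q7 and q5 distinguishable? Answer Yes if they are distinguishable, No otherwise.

No

First remove the unreachable states {q4,q6}; 11 states remain.
P0 = {q0,q2,q5,q7} | {q1,q3,q8,q9,q10,q11,q12}.
Refine {q0,q2,q5,q7} on symbol R: members go to different blocks, giving {q0,q5,q7} and {q2}.
Split {q1,q3,q8,q9,q10,q11,q12} by δ(·,L) → {q1,q3,q8,q10,q11} and {q9,q12}.
On input L, block {q1,q3,q8,q10,q11} splits into {q3,q10,q11} and {q1,q8}.
On input L, block {q3,q10,q11} splits into {q10,q11} and {q3}.
On input R, block {q10,q11} splits into {q10} and {q11}.
Refine {q0,q5,q7} on symbol R: members go to different blocks, giving {q5,q7} and {q0}.
No further refinement is possible. Final partition (8 blocks): {q5,q7} | {q10} | {q2} | {q9,q12} | {q1,q8} | {q3} | {q11} | {q0}.
q7 and q5 lie in the same block of the stable partition, so they are equivalent — no string distinguishes them.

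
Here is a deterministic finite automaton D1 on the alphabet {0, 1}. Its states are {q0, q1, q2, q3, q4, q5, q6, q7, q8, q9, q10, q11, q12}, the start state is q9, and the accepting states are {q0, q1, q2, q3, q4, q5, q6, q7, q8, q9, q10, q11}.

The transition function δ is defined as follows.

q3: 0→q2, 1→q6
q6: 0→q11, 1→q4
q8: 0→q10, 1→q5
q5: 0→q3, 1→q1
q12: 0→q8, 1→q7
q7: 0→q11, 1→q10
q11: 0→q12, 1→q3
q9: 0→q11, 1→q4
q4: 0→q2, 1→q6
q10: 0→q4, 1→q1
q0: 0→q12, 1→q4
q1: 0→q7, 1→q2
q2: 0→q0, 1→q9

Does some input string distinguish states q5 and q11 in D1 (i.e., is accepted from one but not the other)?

All states are reachable from the start state.
Initial partition by acceptance: {q0,q1,q2,q3,q4,q5,q6,q7,q8,q9,q10,q11} | {q12}.
Refine {q0,q1,q2,q3,q4,q5,q6,q7,q8,q9,q10,q11} on symbol 0: members go to different blocks, giving {q1,q2,q3,q4,q5,q6,q7,q8,q9,q10} and {q0,q11}.
Split {q1,q2,q3,q4,q5,q6,q7,q8,q9,q10} by δ(·,0) → {q1,q3,q4,q5,q8,q10} and {q2,q6,q7,q9}.
On input 0, block {q1,q3,q4,q5,q8,q10} splits into {q1,q3,q4} and {q5,q8,q10}.
Refine {q2,q6,q7,q9} on symbol 1: members go to different blocks, giving {q6,q9} and {q2} and {q7}.
Refine {q1,q3,q4} on symbol 0: members go to different blocks, giving {q3,q4} and {q1}.
Split {q5,q8,q10} by δ(·,0) → {q5,q10} and {q8}.
Stable partition: {q3,q4} | {q12} | {q0,q11} | {q6,q9} | {q5,q10} | {q2} | {q7} | {q1} | {q8} — 9 equivalence classes.
q5 and q11 end up in different blocks, so they are distinguishable. For instance, the string '0' is accepted from only q5.

Yes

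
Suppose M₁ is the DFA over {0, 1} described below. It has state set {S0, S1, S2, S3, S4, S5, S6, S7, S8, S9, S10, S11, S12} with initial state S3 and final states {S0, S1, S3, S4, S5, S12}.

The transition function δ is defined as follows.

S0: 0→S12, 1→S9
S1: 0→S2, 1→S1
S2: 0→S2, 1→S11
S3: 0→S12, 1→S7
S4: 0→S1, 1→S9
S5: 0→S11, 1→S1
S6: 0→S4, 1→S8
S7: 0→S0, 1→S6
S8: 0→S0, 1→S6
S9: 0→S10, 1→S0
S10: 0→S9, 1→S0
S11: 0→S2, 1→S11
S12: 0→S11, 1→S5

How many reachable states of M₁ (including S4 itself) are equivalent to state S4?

All states are reachable from the start state.
Start with accepting vs non-accepting: {S0,S1,S3,S4,S5,S12} | {S2,S6,S7,S8,S9,S10,S11}.
On input 0, block {S0,S1,S3,S4,S5,S12} splits into {S0,S3,S4} and {S1,S5,S12}.
On input 0, block {S2,S6,S7,S8,S9,S10,S11} splits into {S2,S9,S10,S11} and {S6,S7,S8}.
On input 1, block {S0,S3,S4} splits into {S0,S4} and {S3}.
On input 1, block {S2,S9,S10,S11} splits into {S2,S11} and {S9,S10}.
The partition is now stable with 6 blocks: {S0,S4} | {S2,S11} | {S1,S5,S12} | {S6,S7,S8} | {S3} | {S9,S10}.
State S4 belongs to the block {S0,S4}, which has 2 states.

2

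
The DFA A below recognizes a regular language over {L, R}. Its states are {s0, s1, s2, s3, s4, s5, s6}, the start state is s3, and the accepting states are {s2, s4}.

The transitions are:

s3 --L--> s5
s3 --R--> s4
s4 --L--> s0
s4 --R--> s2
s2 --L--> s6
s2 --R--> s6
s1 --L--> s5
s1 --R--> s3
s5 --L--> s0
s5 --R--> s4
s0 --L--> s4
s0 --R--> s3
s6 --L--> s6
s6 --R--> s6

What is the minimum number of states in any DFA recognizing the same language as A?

6

First remove the unreachable states {s1}; 6 states remain.
Initial partition by acceptance: {s2,s4} | {s0,s3,s5,s6}.
On input R, block {s2,s4} splits into {s2} and {s4}.
On input L, block {s0,s3,s5,s6} splits into {s3,s5,s6} and {s0}.
On input L, block {s3,s5,s6} splits into {s3,s6} and {s5}.
On input L, block {s3,s6} splits into {s3} and {s6}.
Stable partition: {s2} | {s3} | {s4} | {s0} | {s5} | {s6} — 6 equivalence classes.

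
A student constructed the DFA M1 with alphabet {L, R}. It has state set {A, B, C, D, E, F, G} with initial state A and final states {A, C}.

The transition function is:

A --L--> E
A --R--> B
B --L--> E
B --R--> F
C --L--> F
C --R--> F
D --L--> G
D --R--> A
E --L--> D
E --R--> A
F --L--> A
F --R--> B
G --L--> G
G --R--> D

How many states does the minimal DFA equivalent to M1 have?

Reachable states from the start: {A,B,D,E,F,G}. Unreachable: {C} — drop them.
Start with accepting vs non-accepting: {A} | {B,D,E,F,G}.
On input L, block {B,D,E,F,G} splits into {B,D,E,G} and {F}.
On input R, block {B,D,E,G} splits into {D,E} and {B} and {G}.
Refine {D,E} on symbol L: members go to different blocks, giving {D} and {E}.
Stable partition: {A} | {D} | {F} | {B} | {G} | {E} — 6 equivalence classes.

6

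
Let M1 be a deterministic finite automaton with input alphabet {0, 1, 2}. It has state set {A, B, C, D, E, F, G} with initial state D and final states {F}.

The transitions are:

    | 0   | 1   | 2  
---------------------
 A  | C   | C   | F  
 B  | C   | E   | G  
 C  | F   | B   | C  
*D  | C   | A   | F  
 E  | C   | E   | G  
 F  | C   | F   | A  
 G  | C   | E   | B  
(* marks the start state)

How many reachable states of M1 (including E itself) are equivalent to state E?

All states are reachable from the start state.
Initial partition by acceptance: {F} | {A,B,C,D,E,G}.
On input 0, block {A,B,C,D,E,G} splits into {A,B,D,E,G} and {C}.
Refine {A,B,D,E,G} on symbol 1: members go to different blocks, giving {B,D,E,G} and {A}.
Refine {B,D,E,G} on symbol 1: members go to different blocks, giving {B,E,G} and {D}.
No further refinement is possible. Final partition (5 blocks): {F} | {B,E,G} | {C} | {A} | {D}.
The equivalence class containing E is {B,E,G}, of size 3.

3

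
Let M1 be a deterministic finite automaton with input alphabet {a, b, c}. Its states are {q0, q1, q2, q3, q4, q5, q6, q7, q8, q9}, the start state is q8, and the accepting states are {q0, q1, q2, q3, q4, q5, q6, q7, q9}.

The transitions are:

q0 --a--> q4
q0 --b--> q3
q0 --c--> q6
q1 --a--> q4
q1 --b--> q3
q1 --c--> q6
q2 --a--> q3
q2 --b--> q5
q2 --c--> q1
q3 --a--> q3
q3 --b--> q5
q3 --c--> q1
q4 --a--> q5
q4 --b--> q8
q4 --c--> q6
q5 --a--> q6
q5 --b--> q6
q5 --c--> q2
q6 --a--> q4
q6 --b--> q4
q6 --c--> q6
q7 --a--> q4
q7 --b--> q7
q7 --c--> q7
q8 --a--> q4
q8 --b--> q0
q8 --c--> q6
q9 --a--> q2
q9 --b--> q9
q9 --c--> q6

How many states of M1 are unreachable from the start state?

Starting at q8 and following transitions, the reachable set is {q0, q1, q2, q3, q4, q5, q6, q8}. That leaves q7, q9 unreachable — 2 in total.

2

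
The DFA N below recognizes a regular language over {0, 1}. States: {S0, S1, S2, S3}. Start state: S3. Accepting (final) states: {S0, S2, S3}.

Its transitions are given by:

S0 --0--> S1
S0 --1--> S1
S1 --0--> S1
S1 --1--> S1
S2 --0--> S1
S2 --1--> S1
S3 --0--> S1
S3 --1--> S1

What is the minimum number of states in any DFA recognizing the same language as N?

2

First remove the unreachable states {S0,S2}; 2 states remain.
P0 = {S3} | {S1}.
No further refinement is possible. Final partition (2 blocks): {S3} | {S1}.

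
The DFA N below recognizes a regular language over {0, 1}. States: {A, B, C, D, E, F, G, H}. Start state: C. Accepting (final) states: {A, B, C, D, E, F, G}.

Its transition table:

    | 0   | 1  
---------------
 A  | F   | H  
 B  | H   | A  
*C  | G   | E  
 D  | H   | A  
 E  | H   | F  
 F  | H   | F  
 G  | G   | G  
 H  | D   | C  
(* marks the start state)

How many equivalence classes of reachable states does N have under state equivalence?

Reachable states from the start: {A,C,D,E,F,G,H}. Unreachable: {B} — drop them.
Start with accepting vs non-accepting: {A,C,D,E,F,G} | {H}.
Refine {A,C,D,E,F,G} on symbol 0: members go to different blocks, giving {A,C,G} and {D,E,F}.
Split {A,C,G} by δ(·,0) → {C,G} and {A}.
On input 1, block {C,G} splits into {C} and {G}.
Split {D,E,F} by δ(·,1) → {E,F} and {D}.
Stable partition: {C} | {H} | {E,F} | {A} | {G} | {D} — 6 equivalence classes.

6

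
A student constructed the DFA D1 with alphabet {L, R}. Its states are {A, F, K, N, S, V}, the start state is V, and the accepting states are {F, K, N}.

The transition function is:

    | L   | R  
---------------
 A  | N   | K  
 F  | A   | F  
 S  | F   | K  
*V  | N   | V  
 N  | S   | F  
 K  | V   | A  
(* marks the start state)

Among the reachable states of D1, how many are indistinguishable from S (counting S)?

Every state is reachable, so we keep all 6.
P0 = {F,K,N} | {A,S,V}.
On input R, block {F,K,N} splits into {F,N} and {K}.
On input R, block {A,S,V} splits into {A,S} and {V}.
The partition is now stable with 4 blocks: {F,N} | {A,S} | {K} | {V}.
The equivalence class containing S is {A,S}, of size 2.

2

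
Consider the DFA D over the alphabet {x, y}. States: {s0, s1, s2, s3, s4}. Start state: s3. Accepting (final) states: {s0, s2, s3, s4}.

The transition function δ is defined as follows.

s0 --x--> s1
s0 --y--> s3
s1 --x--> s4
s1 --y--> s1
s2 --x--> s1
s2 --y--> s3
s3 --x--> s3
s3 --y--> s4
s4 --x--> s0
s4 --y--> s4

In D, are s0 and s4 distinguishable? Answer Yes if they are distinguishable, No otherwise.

Yes

States {s2} cannot be reached from the start state, so discard them.
Initial partition by acceptance: {s0,s3,s4} | {s1}.
Refine {s0,s3,s4} on symbol x: members go to different blocks, giving {s3,s4} and {s0}.
Refine {s3,s4} on symbol x: members go to different blocks, giving {s3} and {s4}.
Stable partition: {s3} | {s1} | {s0} | {s4} — 4 equivalence classes.
s0 and s4 end up in different blocks, so they are distinguishable. For instance, the string 'x' is accepted from only s4.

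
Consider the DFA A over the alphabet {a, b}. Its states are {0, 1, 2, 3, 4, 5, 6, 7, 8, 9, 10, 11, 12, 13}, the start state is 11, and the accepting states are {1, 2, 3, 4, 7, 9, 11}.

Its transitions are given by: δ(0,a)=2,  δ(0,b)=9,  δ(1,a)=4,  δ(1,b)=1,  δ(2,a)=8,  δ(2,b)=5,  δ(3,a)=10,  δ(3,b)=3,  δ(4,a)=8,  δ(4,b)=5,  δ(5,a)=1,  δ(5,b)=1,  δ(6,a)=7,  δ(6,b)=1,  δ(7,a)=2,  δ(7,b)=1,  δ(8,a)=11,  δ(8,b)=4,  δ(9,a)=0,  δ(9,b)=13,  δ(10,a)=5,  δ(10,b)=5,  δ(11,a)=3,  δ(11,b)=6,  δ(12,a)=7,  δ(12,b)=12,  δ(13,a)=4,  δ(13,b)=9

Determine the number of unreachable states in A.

4

No path from 11 leads to 0, 9, 12, 13; the other 10 states are all reachable.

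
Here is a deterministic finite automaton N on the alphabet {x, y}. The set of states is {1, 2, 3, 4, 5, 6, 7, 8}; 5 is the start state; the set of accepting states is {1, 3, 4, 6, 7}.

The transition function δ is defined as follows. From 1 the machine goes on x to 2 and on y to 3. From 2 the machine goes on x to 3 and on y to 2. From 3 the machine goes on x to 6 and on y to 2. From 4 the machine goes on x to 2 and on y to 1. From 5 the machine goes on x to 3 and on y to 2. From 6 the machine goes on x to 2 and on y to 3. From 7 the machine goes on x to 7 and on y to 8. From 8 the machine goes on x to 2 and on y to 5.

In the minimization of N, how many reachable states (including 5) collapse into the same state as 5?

Reachable states from the start: {2,3,5,6}. Unreachable: {1,4,7,8} — drop them.
Start with accepting vs non-accepting: {3,6} | {2,5}.
Refine {3,6} on symbol x: members go to different blocks, giving {3} and {6}.
Stable partition: {3} | {2,5} | {6} — 3 equivalence classes.
State 5 belongs to the block {2,5}, which has 2 states.

2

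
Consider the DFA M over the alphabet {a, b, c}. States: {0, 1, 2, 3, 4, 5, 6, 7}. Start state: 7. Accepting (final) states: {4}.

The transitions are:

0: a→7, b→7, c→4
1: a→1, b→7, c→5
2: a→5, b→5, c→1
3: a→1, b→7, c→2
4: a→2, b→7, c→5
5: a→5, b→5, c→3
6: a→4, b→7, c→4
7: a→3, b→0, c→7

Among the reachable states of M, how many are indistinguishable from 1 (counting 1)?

2

First remove the unreachable states {6}; 7 states remain.
P0 = {4} | {0,1,2,3,5,7}.
Split {0,1,2,3,5,7} by δ(·,c) → {1,2,3,5,7} and {0}.
Refine {1,2,3,5,7} on symbol b: members go to different blocks, giving {1,2,3,5} and {7}.
On input b, block {1,2,3,5} splits into {1,3} and {2,5}.
Stable partition: {4} | {1,3} | {0} | {7} | {2,5} — 5 equivalence classes.
The equivalence class containing 1 is {1,3}, of size 2.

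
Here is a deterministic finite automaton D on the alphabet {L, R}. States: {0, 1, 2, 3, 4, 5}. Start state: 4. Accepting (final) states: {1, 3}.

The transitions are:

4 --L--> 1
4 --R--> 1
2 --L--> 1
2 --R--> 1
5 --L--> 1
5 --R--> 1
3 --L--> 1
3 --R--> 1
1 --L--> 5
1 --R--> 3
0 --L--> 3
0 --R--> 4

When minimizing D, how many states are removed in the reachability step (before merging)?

No path from 4 leads to 0, 2; the other 4 states are all reachable.

2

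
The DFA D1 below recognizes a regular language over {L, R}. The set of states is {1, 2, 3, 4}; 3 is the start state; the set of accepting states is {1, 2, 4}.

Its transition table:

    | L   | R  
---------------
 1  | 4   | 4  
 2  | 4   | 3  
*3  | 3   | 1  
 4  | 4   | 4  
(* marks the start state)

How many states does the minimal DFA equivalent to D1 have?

2

Reachable states from the start: {1,3,4}. Unreachable: {2} — drop them.
P0 = {1,4} | {3}.
No further refinement is possible. Final partition (2 blocks): {1,4} | {3}.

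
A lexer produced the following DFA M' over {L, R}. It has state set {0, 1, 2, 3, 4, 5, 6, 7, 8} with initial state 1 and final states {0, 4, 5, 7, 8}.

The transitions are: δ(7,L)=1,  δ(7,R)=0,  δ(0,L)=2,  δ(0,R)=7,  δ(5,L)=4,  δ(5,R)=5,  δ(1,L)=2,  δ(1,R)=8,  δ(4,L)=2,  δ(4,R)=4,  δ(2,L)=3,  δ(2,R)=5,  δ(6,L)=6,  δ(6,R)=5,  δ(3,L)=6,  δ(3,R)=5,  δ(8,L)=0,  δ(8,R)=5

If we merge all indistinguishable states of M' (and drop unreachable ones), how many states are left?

Start with accepting vs non-accepting: {0,4,5,7,8} | {1,2,3,6}.
On input L, block {0,4,5,7,8} splits into {0,4,7} and {5,8}.
Stable partition: {0,4,7} | {1,2,3,6} | {5,8} — 3 equivalence classes.

3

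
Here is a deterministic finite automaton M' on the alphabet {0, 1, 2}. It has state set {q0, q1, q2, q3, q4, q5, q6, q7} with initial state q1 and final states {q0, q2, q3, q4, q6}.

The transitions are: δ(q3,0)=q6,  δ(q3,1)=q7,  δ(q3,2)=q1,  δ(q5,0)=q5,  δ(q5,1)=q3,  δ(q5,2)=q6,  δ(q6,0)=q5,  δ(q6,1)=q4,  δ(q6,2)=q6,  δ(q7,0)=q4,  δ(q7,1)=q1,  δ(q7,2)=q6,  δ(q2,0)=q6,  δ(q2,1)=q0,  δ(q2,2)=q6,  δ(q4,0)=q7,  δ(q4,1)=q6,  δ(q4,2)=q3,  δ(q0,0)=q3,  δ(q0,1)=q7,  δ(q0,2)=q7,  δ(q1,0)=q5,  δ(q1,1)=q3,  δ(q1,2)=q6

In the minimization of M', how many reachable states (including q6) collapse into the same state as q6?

1

States {q0,q2} cannot be reached from the start state, so discard them.
Start with accepting vs non-accepting: {q3,q4,q6} | {q1,q5,q7}.
Refine {q3,q4,q6} on symbol 0: members go to different blocks, giving {q4,q6} and {q3}.
On input 2, block {q4,q6} splits into {q4} and {q6}.
On input 0, block {q1,q5,q7} splits into {q1,q5} and {q7}.
The partition is now stable with 5 blocks: {q4} | {q1,q5} | {q3} | {q6} | {q7}.
State q6 belongs to the block {q6}, which has 1 states.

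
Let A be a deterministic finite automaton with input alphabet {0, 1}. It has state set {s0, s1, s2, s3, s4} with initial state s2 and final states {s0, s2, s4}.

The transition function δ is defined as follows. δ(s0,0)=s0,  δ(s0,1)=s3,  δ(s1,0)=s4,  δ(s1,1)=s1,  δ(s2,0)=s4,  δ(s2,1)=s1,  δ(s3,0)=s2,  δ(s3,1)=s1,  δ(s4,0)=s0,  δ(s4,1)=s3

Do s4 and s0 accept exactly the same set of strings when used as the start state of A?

Yes

P0 = {s0,s2,s4} | {s1,s3}.
No further refinement is possible. Final partition (2 blocks): {s0,s2,s4} | {s1,s3}.
s4 and s0 lie in the same block of the stable partition, so they are equivalent — no string distinguishes them.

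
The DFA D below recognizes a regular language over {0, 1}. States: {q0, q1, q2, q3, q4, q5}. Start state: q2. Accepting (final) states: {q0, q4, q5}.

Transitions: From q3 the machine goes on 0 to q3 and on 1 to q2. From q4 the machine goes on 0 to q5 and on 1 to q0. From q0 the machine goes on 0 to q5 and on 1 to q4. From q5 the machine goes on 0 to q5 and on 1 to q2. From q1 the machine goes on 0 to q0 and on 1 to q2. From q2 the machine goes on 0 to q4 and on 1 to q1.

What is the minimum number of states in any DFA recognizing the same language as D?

3

States {q3} cannot be reached from the start state, so discard them.
Initial partition by acceptance: {q0,q4,q5} | {q1,q2}.
Refine {q0,q4,q5} on symbol 1: members go to different blocks, giving {q0,q4} and {q5}.
Stable partition: {q0,q4} | {q1,q2} | {q5} — 3 equivalence classes.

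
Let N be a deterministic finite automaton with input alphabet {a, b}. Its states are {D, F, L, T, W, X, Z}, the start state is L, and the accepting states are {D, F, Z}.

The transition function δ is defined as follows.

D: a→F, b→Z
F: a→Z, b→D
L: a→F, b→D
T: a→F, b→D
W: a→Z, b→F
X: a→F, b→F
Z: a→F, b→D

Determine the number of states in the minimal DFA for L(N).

States {T,W,X} cannot be reached from the start state, so discard them.
Initial partition by acceptance: {D,F,Z} | {L}.
Stable partition: {D,F,Z} | {L} — 2 equivalence classes.

2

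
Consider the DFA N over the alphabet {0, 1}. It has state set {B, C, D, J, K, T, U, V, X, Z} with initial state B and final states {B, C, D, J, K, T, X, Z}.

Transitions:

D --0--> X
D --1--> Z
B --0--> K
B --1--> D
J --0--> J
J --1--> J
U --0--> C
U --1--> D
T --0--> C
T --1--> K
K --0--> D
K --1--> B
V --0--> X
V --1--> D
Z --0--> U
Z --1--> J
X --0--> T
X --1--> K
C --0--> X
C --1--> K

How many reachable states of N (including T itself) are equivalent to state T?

3

States {V} cannot be reached from the start state, so discard them.
Initial partition by acceptance: {B,C,D,J,K,T,X,Z} | {U}.
Refine {B,C,D,J,K,T,X,Z} on symbol 0: members go to different blocks, giving {B,C,D,J,K,T,X} and {Z}.
Refine {B,C,D,J,K,T,X} on symbol 1: members go to different blocks, giving {B,C,J,K,T,X} and {D}.
Refine {B,C,J,K,T,X} on symbol 0: members go to different blocks, giving {B,C,J,T,X} and {K}.
On input 0, block {B,C,J,T,X} splits into {C,J,T,X} and {B}.
On input 1, block {C,J,T,X} splits into {C,T,X} and {J}.
No further refinement is possible. Final partition (7 blocks): {C,T,X} | {U} | {Z} | {D} | {K} | {B} | {J}.
State T belongs to the block {C,T,X}, which has 3 states.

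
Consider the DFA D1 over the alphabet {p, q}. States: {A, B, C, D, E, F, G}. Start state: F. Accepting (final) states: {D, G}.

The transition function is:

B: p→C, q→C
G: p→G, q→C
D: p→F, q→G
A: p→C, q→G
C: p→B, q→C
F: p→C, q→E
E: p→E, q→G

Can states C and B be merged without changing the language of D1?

Yes

First remove the unreachable states {A,D}; 5 states remain.
Initial partition by acceptance: {G} | {B,C,E,F}.
Refine {B,C,E,F} on symbol q: members go to different blocks, giving {B,C,F} and {E}.
On input q, block {B,C,F} splits into {B,C} and {F}.
The partition is now stable with 4 blocks: {G} | {B,C} | {E} | {F}.
C and B lie in the same block of the stable partition, so they are equivalent — no string distinguishes them.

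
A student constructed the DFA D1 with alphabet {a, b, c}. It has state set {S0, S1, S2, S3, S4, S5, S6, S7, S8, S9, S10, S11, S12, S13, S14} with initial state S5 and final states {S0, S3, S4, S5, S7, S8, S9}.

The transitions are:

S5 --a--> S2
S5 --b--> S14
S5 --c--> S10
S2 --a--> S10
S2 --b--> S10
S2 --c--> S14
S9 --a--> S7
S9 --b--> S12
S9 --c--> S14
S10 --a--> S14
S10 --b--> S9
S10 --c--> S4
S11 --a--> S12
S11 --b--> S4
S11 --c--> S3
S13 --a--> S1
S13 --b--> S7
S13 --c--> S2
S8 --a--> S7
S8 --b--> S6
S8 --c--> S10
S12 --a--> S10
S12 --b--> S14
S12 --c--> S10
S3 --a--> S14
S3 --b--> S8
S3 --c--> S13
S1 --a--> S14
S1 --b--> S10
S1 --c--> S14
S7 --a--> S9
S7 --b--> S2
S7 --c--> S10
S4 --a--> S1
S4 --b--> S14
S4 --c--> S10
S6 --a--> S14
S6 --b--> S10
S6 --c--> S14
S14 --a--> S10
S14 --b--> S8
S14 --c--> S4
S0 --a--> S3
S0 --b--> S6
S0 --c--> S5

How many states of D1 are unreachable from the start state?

Starting at S5 and following transitions, the reachable set is {S1, S2, S4, S5, S6, S7, S8, S9, S10, S12, S14}. That leaves S0, S3, S11, S13 unreachable — 4 in total.

4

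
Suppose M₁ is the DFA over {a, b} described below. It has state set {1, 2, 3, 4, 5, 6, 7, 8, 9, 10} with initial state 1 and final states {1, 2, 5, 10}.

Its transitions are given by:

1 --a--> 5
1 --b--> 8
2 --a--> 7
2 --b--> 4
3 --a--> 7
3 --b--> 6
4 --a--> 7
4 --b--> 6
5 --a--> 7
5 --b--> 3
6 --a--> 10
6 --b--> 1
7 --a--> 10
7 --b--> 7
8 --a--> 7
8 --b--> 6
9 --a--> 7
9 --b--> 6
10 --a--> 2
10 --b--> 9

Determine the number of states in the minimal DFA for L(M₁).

Every state is reachable, so we keep all 10.
Initial partition by acceptance: {1,2,5,10} | {3,4,6,7,8,9}.
On input a, block {1,2,5,10} splits into {1,10} and {2,5}.
Refine {3,4,6,7,8,9} on symbol a: members go to different blocks, giving {3,4,8,9} and {6,7}.
Split {6,7} by δ(·,b) → {6} and {7}.
No further refinement is possible. Final partition (5 blocks): {1,10} | {3,4,8,9} | {2,5} | {6} | {7}.

5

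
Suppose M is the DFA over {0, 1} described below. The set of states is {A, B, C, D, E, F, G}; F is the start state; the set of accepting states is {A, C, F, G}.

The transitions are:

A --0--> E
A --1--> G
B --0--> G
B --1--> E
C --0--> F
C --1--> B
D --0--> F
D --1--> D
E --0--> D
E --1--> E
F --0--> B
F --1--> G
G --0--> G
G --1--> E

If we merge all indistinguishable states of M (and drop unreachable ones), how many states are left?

Reachable states from the start: {B,D,E,F,G}. Unreachable: {A,C} — drop them.
P0 = {F,G} | {B,D,E}.
Split {F,G} by δ(·,0) → {F} and {G}.
Split {B,D,E} by δ(·,0) → {B} and {D} and {E}.
No further refinement is possible. Final partition (5 blocks): {F} | {B} | {G} | {D} | {E}.

5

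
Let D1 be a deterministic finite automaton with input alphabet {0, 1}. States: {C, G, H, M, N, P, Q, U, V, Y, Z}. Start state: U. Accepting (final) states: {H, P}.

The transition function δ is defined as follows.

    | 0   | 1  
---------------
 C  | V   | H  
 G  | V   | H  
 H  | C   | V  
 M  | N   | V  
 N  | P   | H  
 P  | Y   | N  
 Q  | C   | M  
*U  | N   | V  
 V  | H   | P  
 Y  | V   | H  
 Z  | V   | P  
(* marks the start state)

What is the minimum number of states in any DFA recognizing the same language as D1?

4

First remove the unreachable states {G,M,Q,Z}; 7 states remain.
P0 = {H,P} | {C,N,U,V,Y}.
Refine {C,N,U,V,Y} on symbol 0: members go to different blocks, giving {C,U,Y} and {N,V}.
Refine {C,U,Y} on symbol 1: members go to different blocks, giving {C,Y} and {U}.
Stable partition: {H,P} | {C,Y} | {N,V} | {U} — 4 equivalence classes.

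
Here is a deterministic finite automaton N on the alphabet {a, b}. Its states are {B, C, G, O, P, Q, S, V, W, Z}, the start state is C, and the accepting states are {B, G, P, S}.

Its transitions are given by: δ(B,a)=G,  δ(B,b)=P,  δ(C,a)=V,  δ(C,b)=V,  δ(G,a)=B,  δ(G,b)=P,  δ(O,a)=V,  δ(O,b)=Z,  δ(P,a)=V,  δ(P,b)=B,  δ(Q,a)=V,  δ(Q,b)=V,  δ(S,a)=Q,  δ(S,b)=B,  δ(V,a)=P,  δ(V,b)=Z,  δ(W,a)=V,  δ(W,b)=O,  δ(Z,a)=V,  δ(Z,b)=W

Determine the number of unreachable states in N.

BFS from C reaches {B, C, G, O, P, V, W, Z}; the 2 state(s) Q, S are never visited.

2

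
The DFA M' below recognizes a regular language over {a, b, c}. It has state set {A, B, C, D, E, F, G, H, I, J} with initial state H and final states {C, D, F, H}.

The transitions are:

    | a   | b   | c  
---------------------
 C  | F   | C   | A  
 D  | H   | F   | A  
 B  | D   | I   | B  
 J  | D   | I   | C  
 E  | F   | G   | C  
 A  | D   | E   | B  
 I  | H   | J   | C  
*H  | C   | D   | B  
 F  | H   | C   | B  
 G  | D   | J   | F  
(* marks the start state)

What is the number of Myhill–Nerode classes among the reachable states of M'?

All states are reachable from the start state.
Start with accepting vs non-accepting: {C,D,F,H} | {A,B,E,G,I,J}.
Split {A,B,E,G,I,J} by δ(·,c) → {E,G,I,J} and {A,B}.
No further refinement is possible. Final partition (3 blocks): {C,D,F,H} | {E,G,I,J} | {A,B}.

3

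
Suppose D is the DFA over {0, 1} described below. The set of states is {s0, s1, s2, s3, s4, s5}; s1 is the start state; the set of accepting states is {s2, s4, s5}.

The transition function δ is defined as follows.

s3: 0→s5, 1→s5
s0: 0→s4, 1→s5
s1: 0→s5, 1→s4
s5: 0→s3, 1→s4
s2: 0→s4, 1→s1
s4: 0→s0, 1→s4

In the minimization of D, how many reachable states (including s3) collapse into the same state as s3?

3

First remove the unreachable states {s2}; 5 states remain.
P0 = {s4,s5} | {s0,s1,s3}.
No further refinement is possible. Final partition (2 blocks): {s4,s5} | {s0,s1,s3}.
State s3 belongs to the block {s0,s1,s3}, which has 3 states.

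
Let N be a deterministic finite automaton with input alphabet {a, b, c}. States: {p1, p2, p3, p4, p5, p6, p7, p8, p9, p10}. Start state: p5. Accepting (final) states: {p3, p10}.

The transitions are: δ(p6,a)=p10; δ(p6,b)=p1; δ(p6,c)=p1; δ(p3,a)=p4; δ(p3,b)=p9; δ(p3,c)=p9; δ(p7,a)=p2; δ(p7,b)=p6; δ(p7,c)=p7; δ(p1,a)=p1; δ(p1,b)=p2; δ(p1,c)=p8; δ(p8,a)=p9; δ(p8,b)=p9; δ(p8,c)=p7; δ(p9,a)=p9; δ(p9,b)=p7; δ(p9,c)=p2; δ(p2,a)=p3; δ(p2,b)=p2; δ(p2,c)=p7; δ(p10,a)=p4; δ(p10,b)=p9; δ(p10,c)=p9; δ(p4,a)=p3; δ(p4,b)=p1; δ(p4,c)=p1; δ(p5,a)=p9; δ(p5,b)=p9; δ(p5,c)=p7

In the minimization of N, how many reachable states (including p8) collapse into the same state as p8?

Every state is reachable, so we keep all 10.
Start with accepting vs non-accepting: {p3,p10} | {p1,p2,p4,p5,p6,p7,p8,p9}.
Refine {p1,p2,p4,p5,p6,p7,p8,p9} on symbol a: members go to different blocks, giving {p1,p5,p7,p8,p9} and {p2,p4,p6}.
Refine {p1,p5,p7,p8,p9} on symbol a: members go to different blocks, giving {p1,p5,p8,p9} and {p7}.
Refine {p1,p5,p8,p9} on symbol b: members go to different blocks, giving {p5,p8} and {p1} and {p9}.
On input b, block {p2,p4,p6} splits into {p4,p6} and {p2}.
The partition is now stable with 7 blocks: {p3,p10} | {p5,p8} | {p4,p6} | {p7} | {p1} | {p9} | {p2}.
State p8 belongs to the block {p5,p8}, which has 2 states.

2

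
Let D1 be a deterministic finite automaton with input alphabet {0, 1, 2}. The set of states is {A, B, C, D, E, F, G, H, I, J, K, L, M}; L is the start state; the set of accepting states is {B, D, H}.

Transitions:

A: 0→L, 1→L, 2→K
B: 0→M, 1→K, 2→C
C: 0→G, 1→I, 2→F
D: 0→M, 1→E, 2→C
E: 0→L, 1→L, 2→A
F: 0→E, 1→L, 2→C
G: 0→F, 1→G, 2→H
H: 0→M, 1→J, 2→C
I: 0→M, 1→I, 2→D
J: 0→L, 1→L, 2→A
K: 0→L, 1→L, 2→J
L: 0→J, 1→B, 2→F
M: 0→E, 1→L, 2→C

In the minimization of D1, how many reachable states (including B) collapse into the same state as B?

P0 = {B,D,H} | {A,C,E,F,G,I,J,K,L,M}.
On input 1, block {A,C,E,F,G,I,J,K,L,M} splits into {A,C,E,F,G,I,J,K,M} and {L}.
Refine {A,C,E,F,G,I,J,K,M} on symbol 0: members go to different blocks, giving {C,F,G,I,M} and {A,E,J,K}.
Split {C,F,G,I,M} by δ(·,0) → {C,G,I} and {F,M}.
On input 0, block {C,G,I} splits into {G,I} and {C}.
Stable partition: {B,D,H} | {G,I} | {L} | {A,E,J,K} | {F,M} | {C} — 6 equivalence classes.
The equivalence class containing B is {B,D,H}, of size 3.

3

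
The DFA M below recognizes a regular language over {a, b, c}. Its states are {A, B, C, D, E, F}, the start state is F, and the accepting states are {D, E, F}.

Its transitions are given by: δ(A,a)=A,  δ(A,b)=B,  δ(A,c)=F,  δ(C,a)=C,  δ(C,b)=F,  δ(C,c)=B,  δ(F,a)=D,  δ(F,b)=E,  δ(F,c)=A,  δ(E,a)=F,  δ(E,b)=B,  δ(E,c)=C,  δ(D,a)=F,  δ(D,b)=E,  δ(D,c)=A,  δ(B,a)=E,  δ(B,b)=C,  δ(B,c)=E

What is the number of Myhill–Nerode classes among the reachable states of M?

All states are reachable from the start state.
Initial partition by acceptance: {D,E,F} | {A,B,C}.
On input b, block {D,E,F} splits into {D,F} and {E}.
On input a, block {A,B,C} splits into {A,C} and {B}.
Refine {A,C} on symbol b: members go to different blocks, giving {A} and {C}.
The partition is now stable with 5 blocks: {D,F} | {A} | {E} | {B} | {C}.

5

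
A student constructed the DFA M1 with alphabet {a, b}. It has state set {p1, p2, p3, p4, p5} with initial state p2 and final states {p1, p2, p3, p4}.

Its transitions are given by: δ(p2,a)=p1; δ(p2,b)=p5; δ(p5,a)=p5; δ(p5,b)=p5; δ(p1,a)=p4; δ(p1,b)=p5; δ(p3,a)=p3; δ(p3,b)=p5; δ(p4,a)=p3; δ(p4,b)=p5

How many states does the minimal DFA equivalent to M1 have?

Every state is reachable, so we keep all 5.
Start with accepting vs non-accepting: {p1,p2,p3,p4} | {p5}.
Stable partition: {p1,p2,p3,p4} | {p5} — 2 equivalence classes.

2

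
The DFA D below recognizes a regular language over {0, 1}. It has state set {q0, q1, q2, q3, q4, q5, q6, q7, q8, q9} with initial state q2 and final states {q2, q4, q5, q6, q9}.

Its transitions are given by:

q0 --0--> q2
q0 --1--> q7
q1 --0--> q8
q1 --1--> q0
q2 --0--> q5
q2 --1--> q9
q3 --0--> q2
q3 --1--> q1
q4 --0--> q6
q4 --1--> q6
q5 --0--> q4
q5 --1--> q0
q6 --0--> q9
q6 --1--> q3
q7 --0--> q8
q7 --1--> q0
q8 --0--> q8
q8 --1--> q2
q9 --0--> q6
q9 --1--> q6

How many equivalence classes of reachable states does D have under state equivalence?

All states are reachable from the start state.
P0 = {q2,q4,q5,q6,q9} | {q0,q1,q3,q7,q8}.
Split {q2,q4,q5,q6,q9} by δ(·,1) → {q2,q4,q9} and {q5,q6}.
Refine {q2,q4,q9} on symbol 1: members go to different blocks, giving {q4,q9} and {q2}.
On input 0, block {q0,q1,q3,q7,q8} splits into {q1,q7,q8} and {q0,q3}.
On input 1, block {q1,q7,q8} splits into {q1,q7} and {q8}.
The partition is now stable with 6 blocks: {q4,q9} | {q1,q7} | {q5,q6} | {q2} | {q0,q3} | {q8}.

6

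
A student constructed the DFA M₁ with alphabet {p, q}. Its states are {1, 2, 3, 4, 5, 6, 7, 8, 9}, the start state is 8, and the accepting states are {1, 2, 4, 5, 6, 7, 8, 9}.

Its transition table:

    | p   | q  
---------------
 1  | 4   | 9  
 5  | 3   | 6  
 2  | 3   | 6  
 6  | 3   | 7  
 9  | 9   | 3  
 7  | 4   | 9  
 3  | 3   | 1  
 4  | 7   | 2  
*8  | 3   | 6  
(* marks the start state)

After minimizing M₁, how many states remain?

First remove the unreachable states {5}; 8 states remain.
Initial partition by acceptance: {1,2,4,6,7,8,9} | {3}.
On input p, block {1,2,4,6,7,8,9} splits into {1,4,7,9} and {2,6,8}.
On input q, block {1,4,7,9} splits into {1,7} and {4} and {9}.
Split {2,6,8} by δ(·,q) → {2,8} and {6}.
No further refinement is possible. Final partition (6 blocks): {1,7} | {3} | {2,8} | {4} | {9} | {6}.

6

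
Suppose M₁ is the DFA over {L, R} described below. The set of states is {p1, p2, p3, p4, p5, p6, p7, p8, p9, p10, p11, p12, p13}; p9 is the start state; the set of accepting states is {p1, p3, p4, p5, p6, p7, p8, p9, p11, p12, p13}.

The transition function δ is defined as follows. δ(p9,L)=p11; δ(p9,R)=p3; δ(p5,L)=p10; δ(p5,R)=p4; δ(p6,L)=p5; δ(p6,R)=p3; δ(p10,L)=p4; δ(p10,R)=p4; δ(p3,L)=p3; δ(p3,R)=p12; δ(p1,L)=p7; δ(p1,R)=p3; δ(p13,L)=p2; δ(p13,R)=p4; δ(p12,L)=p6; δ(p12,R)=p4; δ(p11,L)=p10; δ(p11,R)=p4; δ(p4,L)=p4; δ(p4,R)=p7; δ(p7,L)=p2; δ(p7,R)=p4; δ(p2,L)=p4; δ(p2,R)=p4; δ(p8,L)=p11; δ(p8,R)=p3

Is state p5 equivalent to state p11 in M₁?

States {p1,p8,p13} cannot be reached from the start state, so discard them.
P0 = {p3,p4,p5,p6,p7,p9,p11,p12} | {p2,p10}.
Split {p3,p4,p5,p6,p7,p9,p11,p12} by δ(·,L) → {p3,p4,p6,p9,p12} and {p5,p7,p11}.
Split {p3,p4,p6,p9,p12} by δ(·,L) → {p3,p4,p12} and {p6,p9}.
Split {p3,p4,p12} by δ(·,L) → {p3,p4} and {p12}.
Refine {p3,p4} on symbol R: members go to different blocks, giving {p3} and {p4}.
No further refinement is possible. Final partition (6 blocks): {p3} | {p2,p10} | {p5,p7,p11} | {p6,p9} | {p12} | {p4}.
p5 and p11 lie in the same block of the stable partition, so they are equivalent — no string distinguishes them.

Yes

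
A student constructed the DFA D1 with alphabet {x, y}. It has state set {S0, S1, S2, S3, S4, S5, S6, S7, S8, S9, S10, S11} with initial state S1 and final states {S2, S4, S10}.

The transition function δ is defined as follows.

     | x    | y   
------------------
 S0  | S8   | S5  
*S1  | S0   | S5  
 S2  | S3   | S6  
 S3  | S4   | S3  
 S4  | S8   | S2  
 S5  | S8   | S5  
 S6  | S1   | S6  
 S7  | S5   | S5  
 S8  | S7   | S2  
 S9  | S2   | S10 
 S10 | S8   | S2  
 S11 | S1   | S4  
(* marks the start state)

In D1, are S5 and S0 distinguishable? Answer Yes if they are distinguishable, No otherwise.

No

First remove the unreachable states {S9,S10,S11}; 9 states remain.
Initial partition by acceptance: {S2,S4} | {S0,S1,S3,S5,S6,S7,S8}.
On input y, block {S2,S4} splits into {S2} and {S4}.
Split {S0,S1,S3,S5,S6,S7,S8} by δ(·,x) → {S0,S1,S5,S6,S7,S8} and {S3}.
Split {S0,S1,S5,S6,S7,S8} by δ(·,y) → {S0,S1,S5,S6,S7} and {S8}.
Split {S0,S1,S5,S6,S7} by δ(·,x) → {S1,S6,S7} and {S0,S5}.
Split {S1,S6,S7} by δ(·,x) → {S1,S7} and {S6}.
No further refinement is possible. Final partition (7 blocks): {S2} | {S1,S7} | {S4} | {S3} | {S8} | {S0,S5} | {S6}.
S5 and S0 lie in the same block of the stable partition, so they are equivalent — no string distinguishes them.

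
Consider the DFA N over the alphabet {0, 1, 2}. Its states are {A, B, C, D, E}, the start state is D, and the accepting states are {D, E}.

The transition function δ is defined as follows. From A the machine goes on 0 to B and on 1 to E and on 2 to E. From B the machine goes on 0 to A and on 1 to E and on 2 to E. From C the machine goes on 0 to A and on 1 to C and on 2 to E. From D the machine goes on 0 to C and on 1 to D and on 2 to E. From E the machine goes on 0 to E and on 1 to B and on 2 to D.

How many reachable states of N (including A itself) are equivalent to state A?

All states are reachable from the start state.
P0 = {D,E} | {A,B,C}.
Split {D,E} by δ(·,0) → {D} and {E}.
On input 1, block {A,B,C} splits into {A,B} and {C}.
The partition is now stable with 4 blocks: {D} | {A,B} | {E} | {C}.
State A belongs to the block {A,B}, which has 2 states.

2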